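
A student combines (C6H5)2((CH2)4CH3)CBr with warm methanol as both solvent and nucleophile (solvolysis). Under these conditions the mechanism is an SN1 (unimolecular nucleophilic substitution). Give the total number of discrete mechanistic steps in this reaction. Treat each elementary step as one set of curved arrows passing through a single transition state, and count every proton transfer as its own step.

Step 1: Ionisation: the C–Br σ-bond cleaves heterolytically; both bonding electrons depart with Br⁻, leaving a tertiary carbocation at the α-carbon.
(No 1,2-shift: no single shift to an adjacent carbon would give a more stable cation.)
Step 2: CH3OH donates an oxygen lone pair into the empty p orbital of the cation, giving a protonated ether (an oxonium ion).
Step 3: Deprotonation of the oxonium oxygen by solvent methanol yields the neutral ether.
Total: 3 elementary steps.

3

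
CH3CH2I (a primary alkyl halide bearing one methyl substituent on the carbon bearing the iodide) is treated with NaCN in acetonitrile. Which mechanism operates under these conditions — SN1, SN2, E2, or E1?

Conditions: a primary substrate with a strong nucleophile in the polar aprotic solvent acetonitrile.
These conditions are the textbook signature of the SN2 pathway.
An unhindered substrate with a strong nucleophile in a polar aprotic solvent favours one-step backside displacement.

SN2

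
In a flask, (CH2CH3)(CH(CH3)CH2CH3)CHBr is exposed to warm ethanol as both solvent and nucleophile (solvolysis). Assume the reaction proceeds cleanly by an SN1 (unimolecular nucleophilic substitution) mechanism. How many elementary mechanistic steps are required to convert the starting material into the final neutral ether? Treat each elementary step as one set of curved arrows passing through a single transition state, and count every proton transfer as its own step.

Step 1: Ionisation: the C–Br σ-bond cleaves heterolytically; both bonding electrons depart with Br⁻, leaving a secondary carbocation at the α-carbon.
Step 2: A hydride (H with its bonding pair) migrates from the adjacent sec-butyl carbon to the cationic centre — a 1,2-hydride shift — upgrading the secondary cation to a tertiary one.
Step 3: Nucleophilic capture: the oxygen of CH3CH2OH bonds to the cationic carbon, producing an oxonium-ion intermediate.
Step 4: A second solvent molecule removes the proton on oxygen, giving the neutral ether product.
Total: 4 elementary steps.

4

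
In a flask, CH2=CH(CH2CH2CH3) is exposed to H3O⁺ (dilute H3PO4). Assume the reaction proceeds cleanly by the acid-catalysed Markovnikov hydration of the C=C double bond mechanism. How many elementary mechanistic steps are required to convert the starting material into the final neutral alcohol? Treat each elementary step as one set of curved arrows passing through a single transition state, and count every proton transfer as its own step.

3

Step 1: The π electrons of the C=C bond attack a proton of H3O⁺; Markovnikov addition places the new C–H on the less-substituted alkene carbon, so the positive charge ends up on the more-substituted carbon — a secondary carbocation. H2O is released.
(No 1,2-shift: no single shift to an adjacent carbon would give a more stable cation.)
Step 2: Water acts as the nucleophile: an oxygen lone pair bonds to the cationic carbon, giving an oxonium-ion intermediate.
Step 3: H2O removes a proton from the oxonium oxygen, regenerating H3O⁺ and giving the neutral alcohol.
Total: 3 elementary steps.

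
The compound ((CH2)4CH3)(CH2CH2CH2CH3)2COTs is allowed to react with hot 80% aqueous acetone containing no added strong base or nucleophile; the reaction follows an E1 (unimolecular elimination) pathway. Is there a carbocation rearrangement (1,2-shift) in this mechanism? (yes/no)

no

The first-formed carbocation is tertiary.
No single 1,2-shift to an adjacent carbon would produce a more-substituted cation than the one already present, so no rearrangement occurs.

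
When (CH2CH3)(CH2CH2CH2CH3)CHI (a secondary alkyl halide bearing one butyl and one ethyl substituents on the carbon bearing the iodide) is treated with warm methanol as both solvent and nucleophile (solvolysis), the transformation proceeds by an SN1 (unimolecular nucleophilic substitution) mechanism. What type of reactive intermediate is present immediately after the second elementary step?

oxonium ion

Step 1: The C–I bond breaks with both electrons going to the iodide; I⁻ leaves and a secondary carbocation remains.
Step 2: A lone pair on the oxygen of CH3OH attacks the carbocation, forming a new C–O σ-bond and an oxonium ion.
After step 2 the species present is an oxonium ion.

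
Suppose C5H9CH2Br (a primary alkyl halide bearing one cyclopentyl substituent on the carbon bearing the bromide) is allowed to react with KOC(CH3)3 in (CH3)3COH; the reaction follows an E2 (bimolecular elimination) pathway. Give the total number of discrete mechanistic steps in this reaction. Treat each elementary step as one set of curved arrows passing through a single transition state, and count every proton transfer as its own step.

Step 1: In one step, (CH3)3CO⁻ pulls off a β-proton, the C–Br bond cleaves, and a C=C double bond forms between the α- and β-carbons (E2, anti elimination).
Total: 1 elementary step.

1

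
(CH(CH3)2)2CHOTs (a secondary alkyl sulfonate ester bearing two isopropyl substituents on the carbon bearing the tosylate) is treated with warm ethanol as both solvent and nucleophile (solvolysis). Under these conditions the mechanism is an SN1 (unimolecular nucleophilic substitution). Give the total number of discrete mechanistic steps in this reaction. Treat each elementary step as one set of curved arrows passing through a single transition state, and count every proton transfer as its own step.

Step 1: Ionisation: the C–O σ-bond cleaves heterolytically; both bonding electrons depart with TsO⁻, leaving a secondary carbocation at the α-carbon.
Step 2: A 1,2-hydride shift from the adjacent isopropyl carbon moves the positive charge from the secondary centre to an adjacent carbon, generating a more stable tertiary carbocation.
Step 3: Nucleophilic capture: the oxygen of CH3CH2OH bonds to the cationic carbon, producing an oxonium-ion intermediate.
Step 4: Proton transfer from the O–H of the oxonium ion to a solvent molecule delivers the neutral ether.
Total: 4 elementary steps.

4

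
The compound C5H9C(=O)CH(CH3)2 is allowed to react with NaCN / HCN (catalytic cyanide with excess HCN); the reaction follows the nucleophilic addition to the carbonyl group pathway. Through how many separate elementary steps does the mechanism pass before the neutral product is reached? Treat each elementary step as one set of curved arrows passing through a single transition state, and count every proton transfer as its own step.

2

Step 1: CN⁻ attacks the sp² carbonyl carbon; the C=O π bond breaks and the electrons end up as a lone pair on the alkoxide oxygen of the tetrahedral intermediate.
Step 2: The alkoxide oxygen removes a proton from HCN present in the mixture, giving a cyanohydrin and regenerating CN⁻.
Total: 2 elementary steps.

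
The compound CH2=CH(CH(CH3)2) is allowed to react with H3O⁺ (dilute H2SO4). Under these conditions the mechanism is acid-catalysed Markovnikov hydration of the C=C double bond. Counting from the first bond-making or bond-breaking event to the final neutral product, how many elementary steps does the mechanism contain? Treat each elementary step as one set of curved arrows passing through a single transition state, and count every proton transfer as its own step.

Step 1: Electrophilic addition begins with the π(C=C) electrons forming a bond to the proton of H3O⁺. Following Markovnikov's rule, the resulting cation is secondary. H2O is released.
Step 2: Carbocation rearrangement: a 1,2-hydride shift from the adjacent isopropyl carbon converts the initially-formed secondary cation into the more stable tertiary cation.
Step 3: Water acts as the nucleophile: an oxygen lone pair bonds to the cationic carbon, giving an oxonium-ion intermediate.
Step 4: Deprotonation of the oxonium ion by a water molecule delivers the neutral alcohol and regenerates the acid catalyst.
Total: 4 elementary steps.

4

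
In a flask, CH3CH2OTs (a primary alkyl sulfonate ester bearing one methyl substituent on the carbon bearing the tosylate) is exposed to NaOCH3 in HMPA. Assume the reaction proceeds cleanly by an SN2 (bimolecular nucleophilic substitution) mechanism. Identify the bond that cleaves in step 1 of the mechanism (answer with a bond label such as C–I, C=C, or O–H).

Step 1: Backside attack by CH3O⁻ on the carbon bearing the tosylate: the new C–O bond forms as the C–O bond breaks, with Walden inversion at carbon.
The bond broken in this step is the C–O bond.

C–O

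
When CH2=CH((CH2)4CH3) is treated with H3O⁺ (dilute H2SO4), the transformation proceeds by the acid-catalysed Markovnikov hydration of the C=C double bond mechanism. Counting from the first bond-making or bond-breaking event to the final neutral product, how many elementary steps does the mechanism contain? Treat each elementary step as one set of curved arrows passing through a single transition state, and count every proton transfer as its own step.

Step 1: Electrophilic addition begins with the π(C=C) electrons forming a bond to the proton of H3O⁺. Following Markovnikov's rule, the resulting cation is secondary. H2O is released.
(No 1,2-shift: no single shift to an adjacent carbon would give a more stable cation.)
Step 2: Water acts as the nucleophile: an oxygen lone pair bonds to the cationic carbon, giving an oxonium-ion intermediate.
Step 3: H2O removes a proton from the oxonium oxygen, regenerating H3O⁺ and giving the neutral alcohol.
Total: 3 elementary steps.

3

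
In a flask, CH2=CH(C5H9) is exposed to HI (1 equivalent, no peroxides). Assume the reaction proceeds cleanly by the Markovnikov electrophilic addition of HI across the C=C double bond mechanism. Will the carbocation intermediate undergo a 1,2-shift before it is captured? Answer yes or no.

The first-formed carbocation is secondary.
The adjacent cyclopentyl carbon already bears 2 other carbon substituents and has a hydrogen to migrate; after a 1,2-hydride shift from that carbon the positive charge sits on a tertiary centre.
Tertiary is more stable than secondary, so the shift occurs.

yes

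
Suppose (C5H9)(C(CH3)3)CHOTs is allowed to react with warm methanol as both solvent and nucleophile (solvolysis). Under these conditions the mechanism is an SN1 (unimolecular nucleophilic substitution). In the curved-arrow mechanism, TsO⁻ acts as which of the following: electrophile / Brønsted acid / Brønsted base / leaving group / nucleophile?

leaving group

Step 1: Unassisted departure of TsO⁻ (taking the C–O bonding pair) generates a secondary carbocation.
TsO⁻ departs with both electrons of the breaking σ-bond — that is the definition of a leaving group.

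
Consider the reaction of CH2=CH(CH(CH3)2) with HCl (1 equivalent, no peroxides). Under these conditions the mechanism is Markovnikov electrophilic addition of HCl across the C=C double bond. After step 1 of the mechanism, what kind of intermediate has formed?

Step 1: The π electrons of the C=C bond attack a proton of HCl; Markovnikov addition places the new C–H on the less-substituted alkene carbon, so the positive charge ends up on the more-substituted carbon — a secondary carbocation. The H–Cl bond breaks heterolytically, releasing Cl⁻.
After step 1 the species present is a secondary carbocation.

secondary carbocation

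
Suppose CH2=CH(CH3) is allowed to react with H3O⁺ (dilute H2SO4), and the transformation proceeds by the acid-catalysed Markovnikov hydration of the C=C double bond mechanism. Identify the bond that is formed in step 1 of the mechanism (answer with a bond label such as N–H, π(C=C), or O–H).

C–H

Step 1: Protonation of the alkene by H3O⁺: the π bond acts as the nucleophile and picks up H⁺, giving the more stable (Markovnikov) secondary carbocation. H2O is released.
The bond formed in this step is the C–H bond.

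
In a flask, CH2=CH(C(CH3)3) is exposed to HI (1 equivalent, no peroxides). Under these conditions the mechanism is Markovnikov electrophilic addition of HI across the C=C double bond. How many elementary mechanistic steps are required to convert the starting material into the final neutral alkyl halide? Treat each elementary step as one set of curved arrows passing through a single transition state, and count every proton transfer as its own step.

Step 1: The π electrons of the C=C bond attack a proton of HI; Markovnikov addition places the new C–H on the less-substituted alkene carbon, so the positive charge ends up on the more-substituted carbon — a secondary carbocation. The H–I bond breaks heterolytically, releasing I⁻.
Step 2: Carbocation rearrangement: a 1,2-methyl shift from the adjacent tert-butyl carbon converts the initially-formed secondary cation into the more stable tertiary cation.
Step 3: Nucleophilic attack by I⁻ on the carbocation completes the addition, giving R–I.
Total: 3 elementary steps.

3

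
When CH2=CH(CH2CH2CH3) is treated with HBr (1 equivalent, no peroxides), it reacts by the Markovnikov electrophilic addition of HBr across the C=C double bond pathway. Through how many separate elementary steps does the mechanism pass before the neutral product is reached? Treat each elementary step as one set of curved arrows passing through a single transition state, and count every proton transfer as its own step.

Step 1: Protonation of the alkene by HBr: the π bond acts as the nucleophile and picks up H⁺, giving the more stable (Markovnikov) secondary carbocation. The H–Br bond breaks heterolytically, releasing Br⁻.
(No 1,2-shift: no single shift to an adjacent carbon would give a more stable cation.)
Step 2: Nucleophilic attack by Br⁻ on the carbocation completes the addition, giving R–Br.
Total: 2 elementary steps.

2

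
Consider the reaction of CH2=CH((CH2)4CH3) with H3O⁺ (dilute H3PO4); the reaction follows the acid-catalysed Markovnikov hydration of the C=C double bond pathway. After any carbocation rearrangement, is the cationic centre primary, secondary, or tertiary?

secondary

Step 1: Electrophilic addition begins with the π(C=C) electrons forming a bond to the proton of H3O⁺. Following Markovnikov's rule, the resulting cation is secondary. H2O is released.
No single 1,2-shift to an adjacent carbon would give a more-substituted cation, so no rearrangement occurs.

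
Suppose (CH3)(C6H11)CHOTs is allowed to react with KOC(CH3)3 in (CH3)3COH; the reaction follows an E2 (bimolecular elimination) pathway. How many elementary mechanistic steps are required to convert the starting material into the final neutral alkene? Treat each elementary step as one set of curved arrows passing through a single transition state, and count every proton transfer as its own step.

1

Step 1: In one step, (CH3)3CO⁻ pulls off a β-proton, the C–O bond cleaves, and a C=C double bond forms between the α- and β-carbons (E2, anti elimination).
Total: 1 elementary step.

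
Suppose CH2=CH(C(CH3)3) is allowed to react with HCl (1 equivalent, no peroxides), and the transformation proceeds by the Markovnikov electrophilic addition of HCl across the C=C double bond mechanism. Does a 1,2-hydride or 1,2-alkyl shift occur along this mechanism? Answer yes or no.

yes

The first-formed carbocation is secondary.
The adjacent tert-butyl carbon has no hydrogen but bears methyl groups; migration of one methyl with its bonding pair (a 1,2-methyl shift) places the charge on a tertiary centre.
Tertiary is more stable than secondary, so the shift occurs.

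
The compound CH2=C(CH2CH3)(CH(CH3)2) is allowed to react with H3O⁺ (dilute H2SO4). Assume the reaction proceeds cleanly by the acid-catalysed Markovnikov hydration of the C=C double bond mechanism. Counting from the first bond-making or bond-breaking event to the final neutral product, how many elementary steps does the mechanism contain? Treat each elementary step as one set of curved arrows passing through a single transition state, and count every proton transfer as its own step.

3

Step 1: The π electrons of the C=C bond attack a proton of H3O⁺; Markovnikov addition places the new C–H on the less-substituted alkene carbon, so the positive charge ends up on the more-substituted carbon — a tertiary carbocation. H2O is released.
(No 1,2-shift: no single shift to an adjacent carbon would give a more stable cation.)
Step 2: A lone pair on the oxygen of H2O attacks the carbocation, forming a C–O bond and an oxonium ion (a protonated alcohol).
Step 3: Deprotonation of the oxonium ion by a water molecule delivers the neutral alcohol and regenerates the acid catalyst.
Total: 3 elementary steps.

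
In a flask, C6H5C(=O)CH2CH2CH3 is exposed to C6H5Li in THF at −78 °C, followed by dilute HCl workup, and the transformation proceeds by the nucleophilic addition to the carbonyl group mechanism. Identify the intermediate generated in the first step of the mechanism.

tetrahedral alkoxide intermediate

Step 1: Nucleophilic addition: the carbanion-like carbon of C6H5Li adds to the carbonyl carbon, pushing the π(C=O) electron pair onto oxygen and giving a tetrahedral alkoxide.
After step 1 the species present is a tetrahedral alkoxide intermediate.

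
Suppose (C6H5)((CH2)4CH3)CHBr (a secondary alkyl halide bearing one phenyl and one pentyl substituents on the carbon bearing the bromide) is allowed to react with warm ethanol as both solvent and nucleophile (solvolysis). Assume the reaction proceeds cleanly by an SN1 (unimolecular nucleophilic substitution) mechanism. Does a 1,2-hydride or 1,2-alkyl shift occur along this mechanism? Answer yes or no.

no

The first-formed carbocation is secondary.
No single 1,2-shift to an adjacent carbon would produce a more-substituted cation than the one already present, so no rearrangement occurs.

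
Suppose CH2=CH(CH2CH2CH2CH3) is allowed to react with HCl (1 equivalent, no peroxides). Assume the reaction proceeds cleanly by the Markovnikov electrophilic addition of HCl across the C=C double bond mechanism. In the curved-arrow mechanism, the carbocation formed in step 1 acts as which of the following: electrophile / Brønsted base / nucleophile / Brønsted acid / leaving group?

Step 2: The Cl⁻ anion donates a lone pair to the carbocation, forming the new C–Cl σ-bond and giving the neutral alkyl halide.
The carbocation formed in step 1 accepts an electron pair into an empty or π* orbital — it is the electrophile.

electrophile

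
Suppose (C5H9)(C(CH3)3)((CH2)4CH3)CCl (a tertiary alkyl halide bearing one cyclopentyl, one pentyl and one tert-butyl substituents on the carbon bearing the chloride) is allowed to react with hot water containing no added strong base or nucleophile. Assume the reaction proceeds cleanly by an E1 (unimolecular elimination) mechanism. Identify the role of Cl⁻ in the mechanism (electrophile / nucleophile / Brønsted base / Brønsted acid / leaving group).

leaving group

Step 1: Rate-determining heterolysis of the C–Cl bond gives Cl⁻ and a tertiary carbocation.
Cl⁻ departs with both electrons of the breaking σ-bond — that is the definition of a leaving group.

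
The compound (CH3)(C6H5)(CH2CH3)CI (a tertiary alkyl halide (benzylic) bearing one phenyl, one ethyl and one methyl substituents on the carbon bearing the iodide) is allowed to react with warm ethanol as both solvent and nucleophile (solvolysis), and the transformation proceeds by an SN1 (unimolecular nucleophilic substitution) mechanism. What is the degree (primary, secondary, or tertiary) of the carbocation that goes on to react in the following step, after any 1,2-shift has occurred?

tertiary

Step 1: The C–I bond breaks with both electrons going to the iodide; I⁻ leaves and a tertiary carbocation remains.
No single 1,2-shift to an adjacent carbon would give a more-substituted cation, so no rearrangement occurs.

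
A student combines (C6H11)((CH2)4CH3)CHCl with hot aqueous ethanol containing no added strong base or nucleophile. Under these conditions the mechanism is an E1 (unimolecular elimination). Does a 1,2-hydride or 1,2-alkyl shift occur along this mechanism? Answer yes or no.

yes

The first-formed carbocation is secondary.
The adjacent cyclohexyl carbon already bears 2 other carbon substituents and has a hydrogen to migrate; after a 1,2-hydride shift from that carbon the positive charge sits on a tertiary centre.
Tertiary is more stable than secondary, so the shift occurs.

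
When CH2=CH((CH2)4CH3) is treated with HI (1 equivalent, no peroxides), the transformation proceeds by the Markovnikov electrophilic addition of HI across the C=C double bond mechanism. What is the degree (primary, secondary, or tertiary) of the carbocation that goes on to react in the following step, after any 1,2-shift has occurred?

Step 1: The π electrons of the C=C bond attack a proton of HI; Markovnikov addition places the new C–H on the less-substituted alkene carbon, so the positive charge ends up on the more-substituted carbon — a secondary carbocation. The H–I bond breaks heterolytically, releasing I⁻.
No single 1,2-shift to an adjacent carbon would give a more-substituted cation, so no rearrangement occurs.

secondary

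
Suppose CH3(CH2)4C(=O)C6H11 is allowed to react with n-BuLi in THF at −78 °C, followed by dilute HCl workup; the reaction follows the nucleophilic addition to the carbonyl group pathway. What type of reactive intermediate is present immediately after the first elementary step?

tetrahedral alkoxide intermediate

Step 1: Nucleophilic addition: the carbanion-like carbon of n-BuLi adds to the carbonyl carbon, pushing the π(C=O) electron pair onto oxygen and giving a tetrahedral alkoxide.
After step 1 the species present is a tetrahedral alkoxide intermediate.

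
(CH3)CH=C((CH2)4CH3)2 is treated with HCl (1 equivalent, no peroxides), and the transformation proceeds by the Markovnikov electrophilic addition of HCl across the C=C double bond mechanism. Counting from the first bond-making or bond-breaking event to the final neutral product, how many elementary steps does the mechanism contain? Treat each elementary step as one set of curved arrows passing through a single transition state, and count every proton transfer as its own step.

2

Step 1: Protonation of the alkene by HCl: the π bond acts as the nucleophile and picks up H⁺, giving the more stable (Markovnikov) tertiary carbocation. The H–Cl bond breaks heterolytically, releasing Cl⁻.
(No 1,2-shift: no single shift to an adjacent carbon would give a more stable cation.)
Step 2: The Cl⁻ anion donates a lone pair to the carbocation, forming the new C–Cl σ-bond and giving the neutral alkyl halide.
Total: 2 elementary steps.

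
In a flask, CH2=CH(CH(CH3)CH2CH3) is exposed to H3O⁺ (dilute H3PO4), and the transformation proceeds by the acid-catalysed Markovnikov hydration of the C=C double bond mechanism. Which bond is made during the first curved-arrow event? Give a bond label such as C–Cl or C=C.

Step 1: Electrophilic addition begins with the π(C=C) electrons forming a bond to the proton of H3O⁺. Following Markovnikov's rule, the resulting cation is secondary. H2O is released.
The bond formed in this step is the C–H bond.

C–H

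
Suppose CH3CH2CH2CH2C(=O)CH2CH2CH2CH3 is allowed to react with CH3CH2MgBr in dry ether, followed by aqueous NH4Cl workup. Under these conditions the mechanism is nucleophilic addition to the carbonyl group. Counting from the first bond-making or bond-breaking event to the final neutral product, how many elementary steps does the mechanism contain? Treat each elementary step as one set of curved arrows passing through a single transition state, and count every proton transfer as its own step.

Step 1: A lone pair / filled orbital on the carbanion-like carbon of CH3CH2MgBr attacks the electrophilic carbonyl carbon; the π(C=O) electrons shift onto oxygen, producing a tetrahedral alkoxide intermediate.
Step 2: On aqueous NH4Cl workup the alkoxide oxygen is protonated, giving an alcohol.
Total: 2 elementary steps.

2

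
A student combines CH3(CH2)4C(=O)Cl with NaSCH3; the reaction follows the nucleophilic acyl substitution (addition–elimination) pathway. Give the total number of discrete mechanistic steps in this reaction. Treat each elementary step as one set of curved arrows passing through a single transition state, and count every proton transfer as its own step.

2

Step 1: Nucleophilic addition of CH3S⁻ to the acyl carbon breaks the π(C=O) bond and yields a tetrahedral, anionic intermediate.
Step 2: An oxygen lone pair re-forms the C=O π bond as the C–Cl σ-bond breaks; Cl⁻ is expelled.
Total: 2 elementary steps.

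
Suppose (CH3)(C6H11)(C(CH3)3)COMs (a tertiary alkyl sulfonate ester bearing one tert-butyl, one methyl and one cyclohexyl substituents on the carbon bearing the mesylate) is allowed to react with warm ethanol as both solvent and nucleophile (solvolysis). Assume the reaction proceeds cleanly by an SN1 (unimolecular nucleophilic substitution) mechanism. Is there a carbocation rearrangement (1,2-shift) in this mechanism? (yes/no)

no

The first-formed carbocation is tertiary.
No single 1,2-shift to an adjacent carbon would produce a more-substituted cation than the one already present, so no rearrangement occurs.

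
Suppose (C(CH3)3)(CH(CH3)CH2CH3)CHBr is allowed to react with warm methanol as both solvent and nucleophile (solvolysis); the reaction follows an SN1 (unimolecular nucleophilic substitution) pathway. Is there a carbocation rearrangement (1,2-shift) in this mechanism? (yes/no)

yes

The first-formed carbocation is secondary.
The adjacent sec-butyl carbon already bears 2 other carbon substituents and has a hydrogen to migrate; after a 1,2-hydride shift from that carbon the positive charge sits on a tertiary centre.
Tertiary is more stable than secondary, so the shift occurs.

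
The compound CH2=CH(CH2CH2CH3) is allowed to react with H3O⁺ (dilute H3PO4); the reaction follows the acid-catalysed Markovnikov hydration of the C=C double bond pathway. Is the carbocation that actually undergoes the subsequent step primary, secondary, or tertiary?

Step 1: Protonation of the alkene by H3O⁺: the π bond acts as the nucleophile and picks up H⁺, giving the more stable (Markovnikov) secondary carbocation. H2O is released.
No single 1,2-shift to an adjacent carbon would give a more-substituted cation, so no rearrangement occurs.

secondary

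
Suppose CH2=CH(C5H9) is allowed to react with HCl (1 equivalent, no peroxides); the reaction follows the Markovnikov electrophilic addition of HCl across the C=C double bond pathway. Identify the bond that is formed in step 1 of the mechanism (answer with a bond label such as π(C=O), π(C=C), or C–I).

C–H

Step 1: The π electrons of the C=C bond attack a proton of HCl; Markovnikov addition places the new C–H on the less-substituted alkene carbon, so the positive charge ends up on the more-substituted carbon — a secondary carbocation. The H–Cl bond breaks heterolytically, releasing Cl⁻.
The bond formed in this step is the C–H bond.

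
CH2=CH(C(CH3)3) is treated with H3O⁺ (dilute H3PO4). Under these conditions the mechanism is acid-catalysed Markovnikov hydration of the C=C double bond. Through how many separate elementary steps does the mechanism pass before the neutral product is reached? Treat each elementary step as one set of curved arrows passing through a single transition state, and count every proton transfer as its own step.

Step 1: Protonation of the alkene by H3O⁺: the π bond acts as the nucleophile and picks up H⁺, giving the more stable (Markovnikov) secondary carbocation. H2O is released.
Step 2: A methyl group with its bonding pair migrates from the adjacent tert-butyl carbon to the cationic centre — a 1,2-methyl shift — upgrading the secondary cation to a tertiary one.
Step 3: A lone pair on the oxygen of H2O attacks the carbocation, forming a C–O bond and an oxonium ion (a protonated alcohol).
Step 4: Proton transfer from the O–H of the oxonium ion to H2O completes the catalytic cycle and yields the alcohol.
Total: 4 elementary steps.

4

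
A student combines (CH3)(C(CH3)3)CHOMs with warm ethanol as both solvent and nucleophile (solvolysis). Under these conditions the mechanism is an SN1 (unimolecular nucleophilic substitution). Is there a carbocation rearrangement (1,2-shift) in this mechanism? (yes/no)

yes

The first-formed carbocation is secondary.
The adjacent tert-butyl carbon has no hydrogen but bears methyl groups; migration of one methyl with its bonding pair (a 1,2-methyl shift) places the charge on a tertiary centre.
Tertiary is more stable than secondary, so the shift occurs.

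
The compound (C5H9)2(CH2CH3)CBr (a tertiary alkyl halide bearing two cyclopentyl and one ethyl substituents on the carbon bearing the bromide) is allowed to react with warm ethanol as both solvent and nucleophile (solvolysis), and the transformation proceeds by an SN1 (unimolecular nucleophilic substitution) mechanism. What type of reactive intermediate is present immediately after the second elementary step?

Step 1: The C–Br bond breaks with both electrons going to the bromide; Br⁻ leaves and a tertiary carbocation remains.
Step 2: Nucleophilic capture: the oxygen of CH3CH2OH bonds to the cationic carbon, producing an oxonium-ion intermediate.
After step 2 the species present is an oxonium ion.

oxonium ion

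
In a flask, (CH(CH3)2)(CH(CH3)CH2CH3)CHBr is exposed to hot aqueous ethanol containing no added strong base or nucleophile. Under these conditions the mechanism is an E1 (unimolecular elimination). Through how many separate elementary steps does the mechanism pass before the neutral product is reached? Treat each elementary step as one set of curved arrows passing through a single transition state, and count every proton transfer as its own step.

Step 1: Rate-determining heterolysis of the C–Br bond gives Br⁻ and a secondary carbocation.
Step 2: A 1,2-hydride shift from the adjacent isopropyl carbon moves the positive charge from the secondary centre to an adjacent carbon, generating a more stable tertiary carbocation.
Step 3: Loss of a β-proton to a water (or ethanol) molecule of the solvent: the C–H bonding pair collapses toward the cationic carbon to form the C=C π bond, yielding the alkene.
Total: 3 elementary steps.

3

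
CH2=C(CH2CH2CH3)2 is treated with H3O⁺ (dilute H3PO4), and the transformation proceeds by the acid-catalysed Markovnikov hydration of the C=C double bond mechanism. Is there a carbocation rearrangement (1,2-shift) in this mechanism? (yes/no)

no

The first-formed carbocation is tertiary.
No single 1,2-shift to an adjacent carbon would produce a more-substituted cation than the one already present, so no rearrangement occurs.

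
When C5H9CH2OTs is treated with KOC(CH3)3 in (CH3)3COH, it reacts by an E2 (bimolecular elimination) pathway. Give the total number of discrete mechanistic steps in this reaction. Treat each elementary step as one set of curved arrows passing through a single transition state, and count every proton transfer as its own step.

Step 1: The strong base (CH3)3CO⁻ removes a β-hydrogen; in the same concerted event the electrons of the breaking C–H bond form the new π(C=C) bond and the C–O σ-bond breaks, expelling TsO⁻. Anti-periplanar geometry; one transition state.
Total: 1 elementary step.

1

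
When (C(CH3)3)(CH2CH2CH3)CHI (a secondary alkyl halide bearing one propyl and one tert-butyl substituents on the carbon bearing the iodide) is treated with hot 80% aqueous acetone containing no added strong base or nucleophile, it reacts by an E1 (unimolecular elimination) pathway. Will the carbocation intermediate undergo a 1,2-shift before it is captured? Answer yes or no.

yes

The first-formed carbocation is secondary.
The adjacent tert-butyl carbon has no hydrogen but bears methyl groups; migration of one methyl with its bonding pair (a 1,2-methyl shift) places the charge on a tertiary centre.
Tertiary is more stable than secondary, so the shift occurs.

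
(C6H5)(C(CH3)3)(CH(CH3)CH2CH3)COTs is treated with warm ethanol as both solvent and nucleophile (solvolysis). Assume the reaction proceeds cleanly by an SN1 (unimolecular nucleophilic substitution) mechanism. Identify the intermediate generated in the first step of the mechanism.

tertiary carbocation

Step 1: Unassisted departure of TsO⁻ (taking the C–O bonding pair) generates a tertiary carbocation.
After step 1 the species present is a tertiary carbocation.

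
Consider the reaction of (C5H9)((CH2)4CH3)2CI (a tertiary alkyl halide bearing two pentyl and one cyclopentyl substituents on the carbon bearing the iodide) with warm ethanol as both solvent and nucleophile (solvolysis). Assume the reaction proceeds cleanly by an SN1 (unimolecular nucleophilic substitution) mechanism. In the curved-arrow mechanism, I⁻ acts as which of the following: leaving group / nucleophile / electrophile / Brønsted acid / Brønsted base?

Step 1: Rate-determining heterolysis of the C–I bond gives I⁻ and a tertiary carbocation.
I⁻ departs with both electrons of the breaking σ-bond — that is the definition of a leaving group.

leaving group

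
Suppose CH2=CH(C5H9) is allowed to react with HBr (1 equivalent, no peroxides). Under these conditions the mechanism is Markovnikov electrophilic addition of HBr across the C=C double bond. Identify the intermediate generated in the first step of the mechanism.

secondary carbocation

Step 1: The π electrons of the C=C bond attack a proton of HBr; Markovnikov addition places the new C–H on the less-substituted alkene carbon, so the positive charge ends up on the more-substituted carbon — a secondary carbocation. The H–Br bond breaks heterolytically, releasing Br⁻.
After step 1 the species present is a secondary carbocation.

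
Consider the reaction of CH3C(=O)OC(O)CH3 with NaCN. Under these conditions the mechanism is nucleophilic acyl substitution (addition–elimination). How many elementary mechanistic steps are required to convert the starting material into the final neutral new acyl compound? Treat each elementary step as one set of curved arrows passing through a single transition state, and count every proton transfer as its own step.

Step 1: A lone pair on the C of CN⁻ attacks the electrophilic acyl carbon; the π(C=O) electrons move onto oxygen, giving a tetrahedral intermediate.
Step 2: Elimination step: re-formation of the carbonyl π bond drives out CH3CO2⁻, giving the new acyl compound.
Total: 2 elementary steps.

2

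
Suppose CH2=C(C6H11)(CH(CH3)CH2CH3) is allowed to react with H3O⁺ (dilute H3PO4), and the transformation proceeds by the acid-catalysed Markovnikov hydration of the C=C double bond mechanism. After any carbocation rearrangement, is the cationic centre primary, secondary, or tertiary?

Step 1: Electrophilic addition begins with the π(C=C) electrons forming a bond to the proton of H3O⁺. Following Markovnikov's rule, the resulting cation is tertiary. H2O is released.
No single 1,2-shift to an adjacent carbon would give a more-substituted cation, so no rearrangement occurs.

tertiary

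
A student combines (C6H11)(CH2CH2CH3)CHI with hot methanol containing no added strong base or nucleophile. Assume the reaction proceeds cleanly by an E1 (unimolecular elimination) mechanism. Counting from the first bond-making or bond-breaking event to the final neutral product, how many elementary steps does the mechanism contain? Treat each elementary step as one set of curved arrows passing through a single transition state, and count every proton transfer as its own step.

Step 1: Ionisation: the C–I σ-bond cleaves heterolytically; both bonding electrons depart with I⁻, leaving a secondary carbocation at the α-carbon.
Step 2: A 1,2-hydride shift from the adjacent cyclohexyl carbon moves the positive charge from the secondary centre to an adjacent carbon, generating a more stable tertiary carbocation.
Step 3: A methanol molecule (solvent) deprotonates a β-carbon; as the C–H bond breaks, those electrons form the new alkene π bond.
Total: 3 elementary steps.

3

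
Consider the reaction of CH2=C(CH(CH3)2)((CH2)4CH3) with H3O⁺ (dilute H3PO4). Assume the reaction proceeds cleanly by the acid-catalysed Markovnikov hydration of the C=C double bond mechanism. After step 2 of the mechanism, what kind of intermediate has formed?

Step 1: Electrophilic addition begins with the π(C=C) electrons forming a bond to the proton of H3O⁺. Following Markovnikov's rule, the resulting cation is tertiary. H2O is released.
Step 2: A lone pair on the oxygen of H2O attacks the carbocation, forming a C–O bond and an oxonium ion (a protonated alcohol).
After step 2 the species present is an oxonium ion.

oxonium ion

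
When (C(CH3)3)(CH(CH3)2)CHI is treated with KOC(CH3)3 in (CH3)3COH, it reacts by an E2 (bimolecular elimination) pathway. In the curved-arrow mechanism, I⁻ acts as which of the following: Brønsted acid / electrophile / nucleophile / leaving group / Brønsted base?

leaving group

Step 1: Concerted anti-periplanar elimination: (CH3)3CO⁻ abstracts a β-H while I⁻ leaves, and the C–H electrons become the new C=C π bond — all in a single transition state.
I⁻ departs with both electrons of the breaking σ-bond — that is the definition of a leaving group.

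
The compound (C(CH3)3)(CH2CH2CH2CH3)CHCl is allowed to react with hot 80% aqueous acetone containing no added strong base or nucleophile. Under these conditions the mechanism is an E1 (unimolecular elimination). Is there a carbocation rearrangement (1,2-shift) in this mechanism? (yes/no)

yes

The first-formed carbocation is secondary.
The adjacent tert-butyl carbon has no hydrogen but bears methyl groups; migration of one methyl with its bonding pair (a 1,2-methyl shift) places the charge on a tertiary centre.
Tertiary is more stable than secondary, so the shift occurs.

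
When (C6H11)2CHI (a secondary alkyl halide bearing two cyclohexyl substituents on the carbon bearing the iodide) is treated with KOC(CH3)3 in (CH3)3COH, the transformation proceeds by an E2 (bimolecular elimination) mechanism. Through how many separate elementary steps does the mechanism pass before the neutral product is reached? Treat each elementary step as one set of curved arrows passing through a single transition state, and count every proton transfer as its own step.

1

Step 1: In one step, (CH3)3CO⁻ pulls off a β-proton, the C–I bond cleaves, and a C=C double bond forms between the α- and β-carbons (E2, anti elimination).
Total: 1 elementary step.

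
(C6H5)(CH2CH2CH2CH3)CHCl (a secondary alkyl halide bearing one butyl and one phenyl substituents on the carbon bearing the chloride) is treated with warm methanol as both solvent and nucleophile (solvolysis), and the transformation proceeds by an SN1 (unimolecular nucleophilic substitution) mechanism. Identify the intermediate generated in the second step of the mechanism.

oxonium ion

Step 1: Unassisted departure of Cl⁻ (taking the C–Cl bonding pair) generates a secondary carbocation.
Step 2: A lone pair on the oxygen of CH3OH attacks the carbocation, forming a new C–O σ-bond and an oxonium ion.
After step 2 the species present is an oxonium ion.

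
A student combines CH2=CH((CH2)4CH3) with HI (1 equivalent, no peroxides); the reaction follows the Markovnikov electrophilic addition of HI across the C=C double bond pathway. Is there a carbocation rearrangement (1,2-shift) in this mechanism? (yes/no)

The first-formed carbocation is secondary.
No single 1,2-shift to an adjacent carbon would produce a more-substituted cation than the one already present, so no rearrangement occurs.

no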